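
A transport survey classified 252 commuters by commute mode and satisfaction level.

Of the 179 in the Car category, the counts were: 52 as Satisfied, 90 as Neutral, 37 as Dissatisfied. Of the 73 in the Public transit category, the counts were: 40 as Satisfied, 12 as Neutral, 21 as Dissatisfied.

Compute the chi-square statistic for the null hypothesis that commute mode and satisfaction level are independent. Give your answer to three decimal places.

25.561

Row totals: 179, 73. Column totals: 92, 102, 58. Grand total N = 252.
Expected counts (row total × column total / N):
  Car, Satisfied: 179×92/252 = 65.3492
  Car, Neutral: 179×102/252 = 72.4524
  Car, Dissatisfied: 179×58/252 = 41.1984
  Public transit, Satisfied: 73×92/252 = 26.6508
  Public transit, Neutral: 73×102/252 = 29.5476
  Public transit, Dissatisfied: 73×58/252 = 16.8016
Contributions (O − E)²/E:
  (52 − 65.3492)²/65.3492 = 2.7269
  (90 − 72.4524)²/72.4524 = 4.2499
  (37 − 41.1984)²/41.1984 = 0.4278
  (40 − 26.6508)²/26.6508 = 6.6865
  (12 − 29.5476)²/29.5476 = 10.4211
  (21 − 16.8016)²/16.8016 = 1.0491
χ² = 2.7269 + 4.2499 + 0.4278 + 6.6865 + 10.4211 + 1.0491 = 25.561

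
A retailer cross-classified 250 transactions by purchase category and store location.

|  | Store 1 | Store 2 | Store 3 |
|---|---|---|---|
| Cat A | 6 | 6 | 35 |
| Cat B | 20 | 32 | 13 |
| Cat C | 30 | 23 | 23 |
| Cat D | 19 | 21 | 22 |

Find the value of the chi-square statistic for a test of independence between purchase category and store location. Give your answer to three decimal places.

Row totals: 47, 65, 76, 62. Column totals: 75, 82, 93. Grand total N = 250.
Expected counts (row total × column total / N):
  Cat A, Store 1: 47×75/250 = 14.1000
  Cat A, Store 2: 47×82/250 = 15.4160
  Cat A, Store 3: 47×93/250 = 17.4840
  Cat B, Store 1: 65×75/250 = 19.5000
  Cat B, Store 2: 65×82/250 = 21.3200
  Cat B, Store 3: 65×93/250 = 24.1800
  Cat C, Store 1: 76×75/250 = 22.8000
  Cat C, Store 2: 76×82/250 = 24.9280
  Cat C, Store 3: 76×93/250 = 28.2720
  Cat D, Store 1: 62×75/250 = 18.6000
  Cat D, Store 2: 62×82/250 = 20.3360
  Cat D, Store 3: 62×93/250 = 23.0640
Contributions (O − E)²/E:
  (6 − 14.1000)²/14.1000 = 4.6532
  (6 − 15.4160)²/15.4160 = 5.7512
  (35 − 17.4840)²/17.4840 = 17.5481
  (20 − 19.5000)²/19.5000 = 0.0128
  (32 − 21.3200)²/21.3200 = 5.3500
  (13 − 24.1800)²/24.1800 = 5.1692
  (30 − 22.8000)²/22.8000 = 2.2737
  (23 − 24.9280)²/24.9280 = 0.1491
  (23 − 28.2720)²/28.2720 = 0.9831
  (19 − 18.6000)²/18.6000 = 0.0086
  (21 − 20.3360)²/20.3360 = 0.0217
  (22 − 23.0640)²/23.0640 = 0.0491
χ² = 4.6532 + 5.7512 + 17.5481 + 0.0128 + 5.3500 + 5.1692 + 2.2737 + 0.1491 + 0.9831 + 0.0086 + 0.0217 + 0.0491 = 41.970

41.970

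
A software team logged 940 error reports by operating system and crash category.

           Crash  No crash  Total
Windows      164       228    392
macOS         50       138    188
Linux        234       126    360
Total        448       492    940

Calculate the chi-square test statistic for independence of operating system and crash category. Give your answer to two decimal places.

82.16

Grand total N = 940.
Expected counts (row total × column total / N):
  Windows, Crash: 392×448/940 = 186.826
  Windows, No crash: 392×492/940 = 205.174
  macOS, Crash: 188×448/940 = 89.600
  macOS, No crash: 188×492/940 = 98.400
  Linux, Crash: 360×448/940 = 171.574
  Linux, No crash: 360×492/940 = 188.426
Contributions (O − E)²/E:
  (164 − 186.826)²/186.826 = 2.7888
  (228 − 205.174)²/205.174 = 2.5394
  (50 − 89.600)²/89.600 = 17.5018
  (138 − 98.400)²/98.400 = 15.9366
  (234 − 171.574)²/171.574 = 22.7133
  (126 − 188.426)²/188.426 = 20.6819
χ² = 2.7888 + 2.5394 + 17.5018 + 15.9366 + 22.7133 + 20.6819 = 82.16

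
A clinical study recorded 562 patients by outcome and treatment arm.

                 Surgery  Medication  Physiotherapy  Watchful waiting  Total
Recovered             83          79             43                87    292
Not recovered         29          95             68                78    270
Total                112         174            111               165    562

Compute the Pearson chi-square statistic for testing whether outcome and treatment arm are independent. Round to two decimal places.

Grand total N = 562.
Expected counts (row total × column total / N):
  Recovered, Surgery: 292×112/562 = 58.192
  Recovered, Medication: 292×174/562 = 90.406
  Recovered, Physiotherapy: 292×111/562 = 57.673
  Recovered, Watchful waiting: 292×165/562 = 85.730
  Not recovered, Surgery: 270×112/562 = 53.808
  Not recovered, Medication: 270×174/562 = 83.594
  Not recovered, Physiotherapy: 270×111/562 = 53.327
  Not recovered, Watchful waiting: 270×165/562 = 79.270
Contributions (O − E)²/E:
  (83 − 58.192)²/58.192 = 10.5760
  (79 − 90.406)²/90.406 = 1.4390
  (43 − 57.673)²/57.673 = 3.7331
  (87 − 85.730)²/85.730 = 0.0188
  (29 − 53.808)²/53.808 = 11.4376
  (95 − 83.594)²/83.594 = 1.5563
  (68 − 53.327)²/53.327 = 4.0373
  (78 − 79.270)²/79.270 = 0.0203
χ² = 10.5760 + 1.4390 + 3.7331 + 0.0188 + 11.4376 + 1.5563 + 4.0373 + 0.0203 = 32.82

32.82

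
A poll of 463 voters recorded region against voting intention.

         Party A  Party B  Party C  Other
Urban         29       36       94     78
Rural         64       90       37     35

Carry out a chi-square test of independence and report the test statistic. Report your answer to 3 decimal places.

77.262

Row totals: 237, 226. Column totals: 93, 126, 131, 113. Grand total N = 463.
Expected counts (row total × column total / N):
  Urban, Party A: 237×93/463 = 47.6048
  Urban, Party B: 237×126/463 = 64.4968
  Urban, Party C: 237×131/463 = 67.0562
  Urban, Other: 237×113/463 = 57.8423
  Rural, Party A: 226×93/463 = 45.3952
  Rural, Party B: 226×126/463 = 61.5032
  Rural, Party C: 226×131/463 = 63.9438
  Rural, Other: 226×113/463 = 55.1577
Contributions (O − E)²/E:
  (29 − 47.6048)²/47.6048 = 7.2711
  (36 − 64.4968)²/64.4968 = 12.5908
  (94 − 67.0562)²/67.0562 = 10.8263
  (78 − 57.8423)²/57.8423 = 7.0248
  (64 − 45.3952)²/45.3952 = 7.6250
  (90 − 61.5032)²/61.5032 = 13.2037
  (37 − 63.9438)²/63.9438 = 11.3532
  (35 − 55.1577)²/55.1577 = 7.3667
χ² = 7.2711 + 12.5908 + 10.8263 + 7.0248 + 7.6250 + 13.2037 + 11.3532 + 7.3667 = 77.262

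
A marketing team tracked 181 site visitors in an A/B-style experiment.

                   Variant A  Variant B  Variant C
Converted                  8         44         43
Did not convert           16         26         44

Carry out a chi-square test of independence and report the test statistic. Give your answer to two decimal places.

Row totals: 95, 86. Column totals: 24, 70, 87. Grand total N = 181.
Expected counts (row total × column total / N):
  Converted, Variant A: 95×24/181 = 12.597
  Converted, Variant B: 95×70/181 = 36.740
  Converted, Variant C: 95×87/181 = 45.663
  Did not convert, Variant A: 86×24/181 = 11.403
  Did not convert, Variant B: 86×70/181 = 33.260
  Did not convert, Variant C: 86×87/181 = 41.337
Contributions (O − E)²/E:
  (8 − 12.597)²/12.597 = 1.6776
  (44 − 36.740)²/36.740 = 1.4346
  (43 − 45.663)²/45.663 = 0.1553
  (16 − 11.403)²/11.403 = 1.8532
  (26 − 33.260)²/33.260 = 1.5847
  (44 − 41.337)²/41.337 = 0.1716
χ² = 1.6776 + 1.4346 + 0.1553 + 1.8532 + 1.5847 + 0.1716 = 6.88

6.88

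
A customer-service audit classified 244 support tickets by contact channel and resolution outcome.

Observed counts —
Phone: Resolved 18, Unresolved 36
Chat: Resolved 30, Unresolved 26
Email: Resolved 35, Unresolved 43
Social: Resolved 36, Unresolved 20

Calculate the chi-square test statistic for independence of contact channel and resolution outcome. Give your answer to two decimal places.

Row totals: 54, 56, 78, 56. Column totals: 119, 125. Grand total N = 244.
Expected counts (row total × column total / N):
  Phone, Resolved: 54×119/244 = 26.336
  Phone, Unresolved: 54×125/244 = 27.664
  Chat, Resolved: 56×119/244 = 27.311
  Chat, Unresolved: 56×125/244 = 28.689
  Email, Resolved: 78×119/244 = 38.041
  Email, Unresolved: 78×125/244 = 39.959
  Social, Resolved: 56×119/244 = 27.311
  Social, Unresolved: 56×125/244 = 28.689
Contributions (O − E)²/E:
  (18 − 26.336)²/26.336 = 2.6386
  (36 − 27.664)²/27.664 = 2.5119
  (30 − 27.311)²/27.311 = 0.2648
  (26 − 28.689)²/28.689 = 0.2520
  (35 − 38.041)²/38.041 = 0.2431
  (43 − 39.959)²/39.959 = 0.2314
  (36 − 27.311)²/27.311 = 2.7644
  (20 − 28.689)²/28.689 = 2.6316
χ² = 2.6386 + 2.5119 + 0.2648 + 0.2520 + 0.2431 + 0.2314 + 2.7644 + 2.6316 = 11.54

11.54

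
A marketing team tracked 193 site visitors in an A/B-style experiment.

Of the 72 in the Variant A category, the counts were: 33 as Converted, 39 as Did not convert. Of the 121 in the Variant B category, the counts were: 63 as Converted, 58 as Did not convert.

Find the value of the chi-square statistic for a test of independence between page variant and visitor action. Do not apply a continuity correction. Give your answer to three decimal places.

0.701

Row totals: 72, 121. Column totals: 96, 97. Grand total N = 193.
Expected counts (row total × column total / N):
  Variant A, Converted: 72×96/193 = 35.8135
  Variant A, Did not convert: 72×97/193 = 36.1865
  Variant B, Converted: 121×96/193 = 60.1865
  Variant B, Did not convert: 121×97/193 = 60.8135
Contributions (O − E)²/E:
  (33 − 35.8135)²/35.8135 = 0.2210
  (39 − 36.1865)²/36.1865 = 0.2187
  (63 − 60.1865)²/60.1865 = 0.1315
  (58 − 60.8135)²/60.8135 = 0.1302
χ² = 0.2210 + 0.2187 + 0.1315 + 0.1302 = 0.701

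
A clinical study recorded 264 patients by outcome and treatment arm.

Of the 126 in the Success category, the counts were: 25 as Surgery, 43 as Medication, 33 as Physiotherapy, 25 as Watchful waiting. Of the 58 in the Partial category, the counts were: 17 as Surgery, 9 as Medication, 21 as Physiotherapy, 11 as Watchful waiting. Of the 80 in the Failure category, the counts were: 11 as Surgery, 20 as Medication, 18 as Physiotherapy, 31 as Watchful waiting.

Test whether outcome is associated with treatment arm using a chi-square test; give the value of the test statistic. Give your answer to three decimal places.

Row totals: 126, 58, 80. Column totals: 53, 72, 72, 67. Grand total N = 264.
Expected counts (row total × column total / N):
  Success, Surgery: 126×53/264 = 25.2955
  Success, Medication: 126×72/264 = 34.3636
  Success, Physiotherapy: 126×72/264 = 34.3636
  Success, Watchful waiting: 126×67/264 = 31.9773
  Partial, Surgery: 58×53/264 = 11.6439
  Partial, Medication: 58×72/264 = 15.8182
  Partial, Physiotherapy: 58×72/264 = 15.8182
  Partial, Watchful waiting: 58×67/264 = 14.7197
  Failure, Surgery: 80×53/264 = 16.0606
  Failure, Medication: 80×72/264 = 21.8182
  Failure, Physiotherapy: 80×72/264 = 21.8182
  Failure, Watchful waiting: 80×67/264 = 20.3030
Contributions (O − E)²/E:
  (25 − 25.2955)²/25.2955 = 0.0035
  (43 − 34.3636)²/34.3636 = 2.1705
  (33 − 34.3636)²/34.3636 = 0.0541
  (25 − 31.9773)²/31.9773 = 1.5224
  (17 − 11.6439)²/11.6439 = 2.4638
  (9 − 15.8182)²/15.8182 = 2.9389
  (21 − 15.8182)²/15.8182 = 1.6975
  (11 − 14.7197)²/14.7197 = 0.9400
  (11 − 16.0606)²/16.0606 = 1.5946
  (20 − 21.8182)²/21.8182 = 0.1515
  (18 − 21.8182)²/21.8182 = 0.6682
  (31 − 20.3030)²/20.3030 = 5.6359
χ² = 0.0035 + 2.1705 + 0.0541 + 1.5224 + 2.4638 + 2.9389 + 1.6975 + 0.9400 + 1.5946 + 0.1515 + 0.6682 + 5.6359 = 19.841

19.841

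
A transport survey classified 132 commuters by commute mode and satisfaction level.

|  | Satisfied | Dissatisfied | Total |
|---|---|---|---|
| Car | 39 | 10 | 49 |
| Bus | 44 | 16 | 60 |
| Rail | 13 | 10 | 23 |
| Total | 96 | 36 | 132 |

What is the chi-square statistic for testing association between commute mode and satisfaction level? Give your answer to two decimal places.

4.22

Grand total N = 132.
Expected counts (row total × column total / N):
  Car, Satisfied: 49×96/132 = 35.636
  Car, Dissatisfied: 49×36/132 = 13.364
  Bus, Satisfied: 60×96/132 = 43.636
  Bus, Dissatisfied: 60×36/132 = 16.364
  Rail, Satisfied: 23×96/132 = 16.727
  Rail, Dissatisfied: 23×36/132 = 6.273
Contributions (O − E)²/E:
  (39 − 35.636)²/35.636 = 0.3176
  (10 − 13.364)²/13.364 = 0.8468
  (44 − 43.636)²/43.636 = 0.0030
  (16 − 16.364)²/16.364 = 0.0081
  (13 − 16.727)²/16.727 = 0.8304
  (10 − 6.273)²/6.273 = 2.2143
χ² = 0.3176 + 0.8468 + 0.0030 + 0.0081 + 0.8304 + 2.2143 = 4.22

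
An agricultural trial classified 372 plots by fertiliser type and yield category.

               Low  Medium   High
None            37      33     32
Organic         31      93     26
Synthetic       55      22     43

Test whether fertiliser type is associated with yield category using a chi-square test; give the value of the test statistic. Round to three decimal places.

Row totals: 102, 150, 120. Column totals: 123, 148, 101. Grand total N = 372.
Expected counts (row total × column total / N):
  None, Low: 102×123/372 = 33.7258
  None, Medium: 102×148/372 = 40.5806
  None, High: 102×101/372 = 27.6935
  Organic, Low: 150×123/372 = 49.5968
  Organic, Medium: 150×148/372 = 59.6774
  Organic, High: 150×101/372 = 40.7258
  Synthetic, Low: 120×123/372 = 39.6774
  Synthetic, Medium: 120×148/372 = 47.7419
  Synthetic, High: 120×101/372 = 32.5806
Contributions (O − E)²/E:
  (37 − 33.7258)²/33.7258 = 0.3179
  (33 − 40.5806)²/40.5806 = 1.4161
  (32 − 27.6935)²/27.6935 = 0.6697
  (31 − 49.5968)²/49.5968 = 6.9731
  (93 − 59.6774)²/59.6774 = 18.6066
  (26 − 40.7258)²/40.7258 = 5.3246
  (55 − 39.6774)²/39.6774 = 5.9173
  (22 − 47.7419)²/47.7419 = 13.8797
  (43 − 32.5806)²/32.5806 = 3.3322
χ² = 0.3179 + 1.4161 + 0.6697 + 6.9731 + 18.6066 + 5.3246 + 5.9173 + 13.8797 + 3.3322 = 56.437

56.437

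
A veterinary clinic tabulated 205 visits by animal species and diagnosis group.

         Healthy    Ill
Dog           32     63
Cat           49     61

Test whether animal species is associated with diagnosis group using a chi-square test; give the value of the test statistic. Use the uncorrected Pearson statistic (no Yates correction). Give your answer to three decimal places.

Row totals: 95, 110. Column totals: 81, 124. Grand total N = 205.
Expected counts (row total × column total / N):
  Dog, Healthy: 95×81/205 = 37.5366
  Dog, Ill: 95×124/205 = 57.4634
  Cat, Healthy: 110×81/205 = 43.4634
  Cat, Ill: 110×124/205 = 66.5366
Contributions (O − E)²/E:
  (32 − 37.5366)²/37.5366 = 0.8166
  (63 − 57.4634)²/57.4634 = 0.5335
  (49 − 43.4634)²/43.4634 = 0.7053
  (61 − 66.5366)²/66.5366 = 0.4607
χ² = 0.8166 + 0.5335 + 0.7053 + 0.4607 = 2.516

2.516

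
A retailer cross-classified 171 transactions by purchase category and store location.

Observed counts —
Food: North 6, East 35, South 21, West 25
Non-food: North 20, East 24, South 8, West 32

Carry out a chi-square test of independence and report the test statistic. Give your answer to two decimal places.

Row totals: 87, 84. Column totals: 26, 59, 29, 57. Grand total N = 171.
Expected counts (row total × column total / N):
  Food, North: 87×26/171 = 13.228
  Food, East: 87×59/171 = 30.018
  Food, South: 87×29/171 = 14.754
  Food, West: 87×57/171 = 29.000
  Non-food, North: 84×26/171 = 12.772
  Non-food, East: 84×59/171 = 28.982
  Non-food, South: 84×29/171 = 14.246
  Non-food, West: 84×57/171 = 28.000
Contributions (O − E)²/E:
  (6 − 13.228)²/13.228 = 3.9495
  (35 − 30.018)²/30.018 = 0.8268
  (21 − 14.754)²/14.754 = 2.6442
  (25 − 29.000)²/29.000 = 0.5517
  (20 − 12.772)²/12.772 = 4.0905
  (24 − 28.982)²/28.982 = 0.8564
  (8 − 14.246)²/14.246 = 2.7385
  (32 − 28.000)²/28.000 = 0.5714
χ² = 3.9495 + 0.8268 + 2.6442 + 0.5517 + 4.0905 + 0.8564 + 2.7385 + 0.5714 = 16.23

16.23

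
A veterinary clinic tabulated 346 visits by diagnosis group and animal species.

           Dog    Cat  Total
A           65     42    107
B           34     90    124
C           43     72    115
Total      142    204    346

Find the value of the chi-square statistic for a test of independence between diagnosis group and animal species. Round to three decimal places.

Grand total N = 346.
Expected counts (row total × column total / N):
  A, Dog: 107×142/346 = 43.9133
  A, Cat: 107×204/346 = 63.0867
  B, Dog: 124×142/346 = 50.8902
  B, Cat: 124×204/346 = 73.1098
  C, Dog: 115×142/346 = 47.1965
  C, Cat: 115×204/346 = 67.8035
Contributions (O − E)²/E:
  (65 − 43.9133)²/43.9133 = 10.1256
  (42 − 63.0867)²/63.0867 = 7.0482
  (34 − 50.8902)²/50.8902 = 5.6058
  (90 − 73.1098)²/73.1098 = 3.9021
  (43 − 47.1965)²/47.1965 = 0.3731
  (72 − 67.8035)²/67.8035 = 0.2597
χ² = 10.1256 + 7.0482 + 5.6058 + 3.9021 + 0.3731 + 0.2597 = 27.315

27.315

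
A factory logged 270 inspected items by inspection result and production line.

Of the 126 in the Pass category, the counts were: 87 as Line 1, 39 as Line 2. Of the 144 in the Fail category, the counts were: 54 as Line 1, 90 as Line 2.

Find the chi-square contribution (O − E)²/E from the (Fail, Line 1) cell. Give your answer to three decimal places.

Row total (Fail) = 144; column total (Line 1) = 141; N = 270.
Expected count E = 144 × 141 / 270 = 75.2000.
Contribution = (O − E)²/E = (54 − 75.2000)² / 75.2000 = 5.977.

5.977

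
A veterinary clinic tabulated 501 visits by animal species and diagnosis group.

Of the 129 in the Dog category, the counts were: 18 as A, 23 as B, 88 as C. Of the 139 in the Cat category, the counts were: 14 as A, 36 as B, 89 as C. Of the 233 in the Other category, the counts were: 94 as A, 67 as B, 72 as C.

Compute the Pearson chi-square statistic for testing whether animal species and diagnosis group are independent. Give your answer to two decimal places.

Row totals: 129, 139, 233. Column totals: 126, 126, 249. Grand total N = 501.
Expected counts (row total × column total / N):
  Dog, A: 129×126/501 = 32.443
  Dog, B: 129×126/501 = 32.443
  Dog, C: 129×249/501 = 64.114
  Cat, A: 139×126/501 = 34.958
  Cat, B: 139×126/501 = 34.958
  Cat, C: 139×249/501 = 69.084
  Other, A: 233×126/501 = 58.599
  Other, B: 233×126/501 = 58.599
  Other, C: 233×249/501 = 115.802
Contributions (O − E)²/E:
  (18 − 32.443)²/32.443 = 6.4297
  (23 − 32.443)²/32.443 = 2.7485
  (88 − 64.114)²/64.114 = 8.8989
  (14 − 34.958)²/34.958 = 12.5647
  (36 − 34.958)²/34.958 = 0.0311
  (89 − 69.084)²/69.084 = 5.7415
  (94 − 58.599)²/58.599 = 21.3866
  (67 − 58.599)²/58.599 = 1.2044
  (72 − 115.802)²/115.802 = 16.5681
χ² = 6.4297 + 2.7485 + 8.8989 + 12.5647 + 0.0311 + 5.7415 + 21.3866 + 1.2044 + 16.5681 = 75.57

75.57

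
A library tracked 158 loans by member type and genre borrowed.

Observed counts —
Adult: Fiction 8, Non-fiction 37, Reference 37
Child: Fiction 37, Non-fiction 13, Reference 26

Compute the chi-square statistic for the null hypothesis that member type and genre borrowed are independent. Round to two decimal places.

31.95

Row totals: 82, 76. Column totals: 45, 50, 63. Grand total N = 158.
Expected counts (row total × column total / N):
  Adult, Fiction: 82×45/158 = 23.354
  Adult, Non-fiction: 82×50/158 = 25.949
  Adult, Reference: 82×63/158 = 32.696
  Child, Fiction: 76×45/158 = 21.646
  Child, Non-fiction: 76×50/158 = 24.051
  Child, Reference: 76×63/158 = 30.304
Contributions (O − E)²/E:
  (8 − 23.354)²/23.354 = 10.0944
  (37 − 25.949)²/25.949 = 4.7063
  (37 − 32.696)²/32.696 = 0.5666
  (37 − 21.646)²/21.646 = 10.8909
  (13 − 24.051)²/24.051 = 5.0777
  (26 − 30.304)²/30.304 = 0.6113
χ² = 10.0944 + 4.7063 + 0.5666 + 10.8909 + 5.0777 + 0.6113 = 31.95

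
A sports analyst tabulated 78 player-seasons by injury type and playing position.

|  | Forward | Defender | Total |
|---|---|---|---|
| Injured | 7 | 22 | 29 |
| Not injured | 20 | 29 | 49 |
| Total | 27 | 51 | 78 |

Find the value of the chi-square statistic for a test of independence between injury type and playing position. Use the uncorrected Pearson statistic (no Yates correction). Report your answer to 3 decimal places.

Grand total N = 78.
Expected counts (row total × column total / N):
  Injured, Forward: 29×27/78 = 10.0385
  Injured, Defender: 29×51/78 = 18.9615
  Not injured, Forward: 49×27/78 = 16.9615
  Not injured, Defender: 49×51/78 = 32.0385
Contributions (O − E)²/E:
  (7 − 10.0385)²/10.0385 = 0.9197
  (22 − 18.9615)²/18.9615 = 0.4869
  (20 − 16.9615)²/16.9615 = 0.5443
  (29 − 32.0385)²/32.0385 = 0.2882
χ² = 0.9197 + 0.4869 + 0.5443 + 0.2882 = 2.239

2.239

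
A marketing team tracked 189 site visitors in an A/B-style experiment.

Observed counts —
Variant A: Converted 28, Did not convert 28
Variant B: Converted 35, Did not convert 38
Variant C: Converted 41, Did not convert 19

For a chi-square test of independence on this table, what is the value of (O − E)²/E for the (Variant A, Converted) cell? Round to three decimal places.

0.257

Row total (Variant A) = 56; column total (Converted) = 104; N = 189.
Expected count E = 56 × 104 / 189 = 30.8148.
Contribution = (O − E)²/E = (28 − 30.8148)² / 30.8148 = 0.257.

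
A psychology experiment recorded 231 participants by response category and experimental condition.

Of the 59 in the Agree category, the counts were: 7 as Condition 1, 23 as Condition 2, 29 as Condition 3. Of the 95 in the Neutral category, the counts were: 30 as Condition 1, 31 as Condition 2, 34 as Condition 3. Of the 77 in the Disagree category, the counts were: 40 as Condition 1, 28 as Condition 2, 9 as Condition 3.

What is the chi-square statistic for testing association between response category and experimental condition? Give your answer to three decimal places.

Row totals: 59, 95, 77. Column totals: 77, 82, 72. Grand total N = 231.
Expected counts (row total × column total / N):
  Agree, Condition 1: 59×77/231 = 19.6667
  Agree, Condition 2: 59×82/231 = 20.9437
  Agree, Condition 3: 59×72/231 = 18.3896
  Neutral, Condition 1: 95×77/231 = 31.6667
  Neutral, Condition 2: 95×82/231 = 33.7229
  Neutral, Condition 3: 95×72/231 = 29.6104
  Disagree, Condition 1: 77×77/231 = 25.6667
  Disagree, Condition 2: 77×82/231 = 27.3333
  Disagree, Condition 3: 77×72/231 = 24.0000
Contributions (O − E)²/E:
  (7 − 19.6667)²/19.6667 = 8.1582
  (23 − 20.9437)²/20.9437 = 0.2019
  (29 − 18.3896)²/18.3896 = 6.1220
  (30 − 31.6667)²/31.6667 = 0.0877
  (31 − 33.7229)²/33.7229 = 0.2199
  (34 − 29.6104)²/29.6104 = 0.6507
  (40 − 25.6667)²/25.6667 = 8.0043
  (28 − 27.3333)²/27.3333 = 0.0163
  (9 − 24.0000)²/24.0000 = 9.3750
χ² = 8.1582 + 0.2019 + 6.1220 + 0.0877 + 0.2199 + 0.6507 + 8.0043 + 0.0163 + 9.3750 = 32.836

32.836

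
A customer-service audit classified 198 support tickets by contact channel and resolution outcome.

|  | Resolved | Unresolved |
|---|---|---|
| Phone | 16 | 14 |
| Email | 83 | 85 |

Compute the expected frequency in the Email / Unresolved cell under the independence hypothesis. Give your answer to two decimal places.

84.00

Row total (Email) = 168; column total (Unresolved) = 99; grand total N = 198.
Expected count = (row total × column total) / N = 168 × 99 / 198 = 84.00.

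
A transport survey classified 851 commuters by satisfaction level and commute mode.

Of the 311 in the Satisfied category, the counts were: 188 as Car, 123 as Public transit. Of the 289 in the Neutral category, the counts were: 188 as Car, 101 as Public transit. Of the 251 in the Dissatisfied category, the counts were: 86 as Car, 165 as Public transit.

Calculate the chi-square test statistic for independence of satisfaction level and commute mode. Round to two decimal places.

58.81

Row totals: 311, 289, 251. Column totals: 462, 389. Grand total N = 851.
Expected counts (row total × column total / N):
  Satisfied, Car: 311×462/851 = 168.839
  Satisfied, Public transit: 311×389/851 = 142.161
  Neutral, Car: 289×462/851 = 156.895
  Neutral, Public transit: 289×389/851 = 132.105
  Dissatisfied, Car: 251×462/851 = 136.266
  Dissatisfied, Public transit: 251×389/851 = 114.734
Contributions (O − E)²/E:
  (188 − 168.839)²/168.839 = 2.1745
  (123 − 142.161)²/142.161 = 2.5826
  (188 − 156.895)²/156.895 = 6.1667
  (101 − 132.105)²/132.105 = 7.3239
  (86 − 136.266)²/136.266 = 18.5422
  (165 − 114.734)²/114.734 = 22.0220
χ² = 2.1745 + 2.5826 + 6.1667 + 7.3239 + 18.5422 + 22.0220 = 58.81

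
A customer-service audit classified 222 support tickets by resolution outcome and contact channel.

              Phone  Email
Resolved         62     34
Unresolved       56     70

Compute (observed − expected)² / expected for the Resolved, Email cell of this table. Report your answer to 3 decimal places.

2.677

Row total (Resolved) = 96; column total (Email) = 104; N = 222.
Expected count E = 96 × 104 / 222 = 44.9730.
Contribution = (O − E)²/E = (34 − 44.9730)² / 44.9730 = 2.677.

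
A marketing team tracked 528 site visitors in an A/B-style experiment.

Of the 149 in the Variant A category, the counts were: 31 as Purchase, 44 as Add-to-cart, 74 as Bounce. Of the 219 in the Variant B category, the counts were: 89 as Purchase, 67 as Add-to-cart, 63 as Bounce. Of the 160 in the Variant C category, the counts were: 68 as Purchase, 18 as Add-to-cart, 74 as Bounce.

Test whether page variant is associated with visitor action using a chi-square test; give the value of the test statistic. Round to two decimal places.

41.19

Row totals: 149, 219, 160. Column totals: 188, 129, 211. Grand total N = 528.
Expected counts (row total × column total / N):
  Variant A, Purchase: 149×188/528 = 53.053
  Variant A, Add-to-cart: 149×129/528 = 36.403
  Variant A, Bounce: 149×211/528 = 59.544
  Variant B, Purchase: 219×188/528 = 77.977
  Variant B, Add-to-cart: 219×129/528 = 53.506
  Variant B, Bounce: 219×211/528 = 87.517
  Variant C, Purchase: 160×188/528 = 56.970
  Variant C, Add-to-cart: 160×129/528 = 39.091
  Variant C, Bounce: 160×211/528 = 63.939
Contributions (O − E)²/E:
  (31 − 53.053)²/53.053 = 9.1670
  (44 − 36.403)²/36.403 = 1.5854
  (74 − 59.544)²/59.544 = 3.5096
  (89 − 77.977)²/77.977 = 1.5582
  (67 − 53.506)²/53.506 = 3.4031
  (63 − 87.517)²/87.517 = 6.8682
  (68 − 56.970)²/56.970 = 2.1355
  (18 − 39.091)²/39.091 = 11.3794
  (74 − 63.939)²/63.939 = 1.5831
χ² = 9.1670 + 1.5854 + 3.5096 + 1.5582 + 3.4031 + 6.8682 + 2.1355 + 11.3794 + 1.5831 = 41.19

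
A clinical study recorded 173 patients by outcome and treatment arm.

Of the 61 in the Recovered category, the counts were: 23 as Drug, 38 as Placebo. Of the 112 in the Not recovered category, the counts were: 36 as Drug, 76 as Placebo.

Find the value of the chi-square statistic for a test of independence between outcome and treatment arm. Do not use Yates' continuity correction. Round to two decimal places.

Row totals: 61, 112. Column totals: 59, 114. Grand total N = 173.
Expected counts (row total × column total / N):
  Recovered, Drug: 61×59/173 = 20.803
  Recovered, Placebo: 61×114/173 = 40.197
  Not recovered, Drug: 112×59/173 = 38.197
  Not recovered, Placebo: 112×114/173 = 73.803
Contributions (O − E)²/E:
  (23 − 20.803)²/20.803 = 0.2320
  (38 − 40.197)²/40.197 = 0.1201
  (36 − 38.197)²/38.197 = 0.1264
  (76 − 73.803)²/73.803 = 0.0654
χ² = 0.2320 + 0.1201 + 0.1264 + 0.0654 = 0.54

0.54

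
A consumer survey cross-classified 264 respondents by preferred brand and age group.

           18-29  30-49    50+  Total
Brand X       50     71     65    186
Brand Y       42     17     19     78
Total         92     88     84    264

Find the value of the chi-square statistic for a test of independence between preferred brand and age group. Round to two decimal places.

Grand total N = 264.
Expected counts (row total × column total / N):
  Brand X, 18-29: 186×92/264 = 64.818
  Brand X, 30-49: 186×88/264 = 62.000
  Brand X, 50+: 186×84/264 = 59.182
  Brand Y, 18-29: 78×92/264 = 27.182
  Brand Y, 30-49: 78×88/264 = 26.000
  Brand Y, 50+: 78×84/264 = 24.818
Contributions (O − E)²/E:
  (50 − 64.818)²/64.818 = 3.3875
  (71 − 62.000)²/62.000 = 1.3065
  (65 − 59.182)²/59.182 = 0.5719
  (42 − 27.182)²/27.182 = 8.0779
  (17 − 26.000)²/26.000 = 3.1154
  (19 − 24.818)²/24.818 = 1.3639
χ² = 3.3875 + 1.3065 + 0.5719 + 8.0779 + 3.1154 + 1.3639 = 17.82

17.82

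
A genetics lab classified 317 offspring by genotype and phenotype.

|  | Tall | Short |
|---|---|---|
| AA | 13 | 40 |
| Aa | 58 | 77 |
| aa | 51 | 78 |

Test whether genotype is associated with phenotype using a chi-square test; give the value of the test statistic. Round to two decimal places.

Row totals: 53, 135, 129. Column totals: 122, 195. Grand total N = 317.
Expected counts (row total × column total / N):
  AA, Tall: 53×122/317 = 20.397
  AA, Short: 53×195/317 = 32.603
  Aa, Tall: 135×122/317 = 51.956
  Aa, Short: 135×195/317 = 83.044
  aa, Tall: 129×122/317 = 49.647
  aa, Short: 129×195/317 = 79.353
Contributions (O − E)²/E:
  (13 − 20.397)²/20.397 = 2.6825
  (40 − 32.603)²/32.603 = 1.6782
  (58 − 51.956)²/51.956 = 0.7031
  (77 − 83.044)²/83.044 = 0.4399
  (51 − 49.647)²/49.647 = 0.0369
  (78 − 79.353)²/79.353 = 0.0231
χ² = 2.6825 + 1.6782 + 0.7031 + 0.4399 + 0.0369 + 0.0231 = 5.56

5.56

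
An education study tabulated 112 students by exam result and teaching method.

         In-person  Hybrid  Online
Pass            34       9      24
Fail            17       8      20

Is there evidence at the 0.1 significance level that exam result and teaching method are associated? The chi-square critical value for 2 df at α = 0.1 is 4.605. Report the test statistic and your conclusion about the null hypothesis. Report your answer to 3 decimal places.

1.839; fail to reject H₀

Row totals: 67, 45. Column totals: 51, 17, 44. Grand total N = 112.
Expected counts (row total × column total / N):
  Pass, In-person: 67×51/112 = 30.5089
  Pass, Hybrid: 67×17/112 = 10.1696
  Pass, Online: 67×44/112 = 26.3214
  Fail, In-person: 45×51/112 = 20.4911
  Fail, Hybrid: 45×17/112 = 6.8304
  Fail, Online: 45×44/112 = 17.6786
Contributions (O − E)²/E:
  (34 − 30.5089)²/30.5089 = 0.3995
  (9 − 10.1696)²/10.1696 = 0.1345
  (24 − 26.3214)²/26.3214 = 0.2047
  (17 − 20.4911)²/20.4911 = 0.5948
  (8 − 6.8304)²/6.8304 = 0.2003
  (20 − 17.6786)²/17.6786 = 0.3048
χ² = 0.3995 + 0.1345 + 0.2047 + 0.5948 + 0.2003 + 0.3048 = 1.839
df = (2−1)(3−1) = 2. Since 1.839 < 4.605, fail to reject the null hypothesis of independence at α = 0.1.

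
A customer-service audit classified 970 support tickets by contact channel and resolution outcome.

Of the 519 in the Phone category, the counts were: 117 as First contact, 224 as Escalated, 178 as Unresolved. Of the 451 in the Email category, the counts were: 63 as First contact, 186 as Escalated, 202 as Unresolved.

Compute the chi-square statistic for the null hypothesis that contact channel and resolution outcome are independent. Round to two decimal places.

Row totals: 519, 451. Column totals: 180, 410, 380. Grand total N = 970.
Expected counts (row total × column total / N):
  Phone, First contact: 519×180/970 = 96.309
  Phone, Escalated: 519×410/970 = 219.371
  Phone, Unresolved: 519×380/970 = 203.320
  Email, First contact: 451×180/970 = 83.691
  Email, Escalated: 451×410/970 = 190.629
  Email, Unresolved: 451×380/970 = 176.680
Contributions (O − E)²/E:
  (117 − 96.309)²/96.309 = 4.4452
  (224 − 219.371)²/219.371 = 0.0977
  (178 − 203.320)²/203.320 = 3.1532
  (63 − 83.691)²/83.691 = 5.1155
  (186 − 190.629)²/190.629 = 0.1124
  (202 − 176.680)²/176.680 = 3.6286
χ² = 4.4452 + 0.0977 + 3.1532 + 5.1155 + 0.1124 + 3.6286 = 16.55

16.55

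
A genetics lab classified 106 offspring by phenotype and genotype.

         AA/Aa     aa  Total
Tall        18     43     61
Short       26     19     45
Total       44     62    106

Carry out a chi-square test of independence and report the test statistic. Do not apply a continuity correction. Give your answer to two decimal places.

8.52

Grand total N = 106.
Expected counts (row total × column total / N):
  Tall, AA/Aa: 61×44/106 = 25.321
  Tall, aa: 61×62/106 = 35.679
  Short, AA/Aa: 45×44/106 = 18.679
  Short, aa: 45×62/106 = 26.321
Contributions (O − E)²/E:
  (18 − 25.321)²/25.321 = 2.1167
  (43 − 35.679)²/35.679 = 1.5022
  (26 − 18.679)²/18.679 = 2.8694
  (19 − 26.321)²/26.321 = 2.0363
χ² = 2.1167 + 1.5022 + 2.8694 + 2.0363 = 8.52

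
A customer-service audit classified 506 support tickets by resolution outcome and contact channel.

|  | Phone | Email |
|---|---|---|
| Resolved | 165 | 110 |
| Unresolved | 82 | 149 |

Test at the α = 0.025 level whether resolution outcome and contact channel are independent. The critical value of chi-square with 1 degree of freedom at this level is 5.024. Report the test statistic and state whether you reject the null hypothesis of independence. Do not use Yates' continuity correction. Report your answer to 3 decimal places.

30.165; reject H₀

Row totals: 275, 231. Column totals: 247, 259. Grand total N = 506.
Expected counts (row total × column total / N):
  Resolved, Phone: 275×247/506 = 134.2391
  Resolved, Email: 275×259/506 = 140.7609
  Unresolved, Phone: 231×247/506 = 112.7609
  Unresolved, Email: 231×259/506 = 118.2391
Contributions (O − E)²/E:
  (165 − 134.2391)²/134.2391 = 7.0489
  (110 − 140.7609)²/140.7609 = 6.7223
  (82 − 112.7609)²/112.7609 = 8.3915
  (149 − 118.2391)²/118.2391 = 8.0027
χ² = 7.0489 + 6.7223 + 8.3915 + 8.0027 = 30.165
df = (2−1)(2−1) = 1. Since 30.165 > 5.024, reject the null hypothesis of independence at α = 0.025.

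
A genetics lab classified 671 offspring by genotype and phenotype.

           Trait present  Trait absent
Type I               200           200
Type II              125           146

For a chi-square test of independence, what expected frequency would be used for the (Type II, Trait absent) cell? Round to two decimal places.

Row total (Type II) = 271; column total (Trait absent) = 346; grand total N = 671.
Expected count = (row total × column total) / N = 271 × 346 / 671 = 139.74.

139.74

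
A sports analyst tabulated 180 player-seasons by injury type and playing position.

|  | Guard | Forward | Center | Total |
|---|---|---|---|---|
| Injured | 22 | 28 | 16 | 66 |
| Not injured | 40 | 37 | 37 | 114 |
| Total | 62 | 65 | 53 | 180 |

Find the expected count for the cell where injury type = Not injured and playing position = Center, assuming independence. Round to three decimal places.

Row total (Not injured) = 114; column total (Center) = 53; grand total N = 180.
Expected count = (row total × column total) / N = 114 × 53 / 180 = 33.567.

33.567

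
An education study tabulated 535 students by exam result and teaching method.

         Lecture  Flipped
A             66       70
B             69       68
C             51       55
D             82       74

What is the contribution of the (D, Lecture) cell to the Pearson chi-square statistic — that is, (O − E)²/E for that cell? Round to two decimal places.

0.19

Row total (D) = 156; column total (Lecture) = 268; N = 535.
Expected count E = 156 × 268 / 535 = 78.146.
Contribution = (O − E)²/E = (82 − 78.146)² / 78.146 = 0.19.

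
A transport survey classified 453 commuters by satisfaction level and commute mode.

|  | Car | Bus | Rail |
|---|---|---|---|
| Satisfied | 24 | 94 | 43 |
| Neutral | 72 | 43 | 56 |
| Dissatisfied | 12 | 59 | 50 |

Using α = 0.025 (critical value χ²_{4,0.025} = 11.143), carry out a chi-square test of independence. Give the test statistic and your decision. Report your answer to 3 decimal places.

Row totals: 161, 171, 121. Column totals: 108, 196, 149. Grand total N = 453.
Expected counts (row total × column total / N):
  Satisfied, Car: 161×108/453 = 38.38411
  Satisfied, Bus: 161×196/453 = 69.66004
  Satisfied, Rail: 161×149/453 = 52.95585
  Neutral, Car: 171×108/453 = 40.76821
  Neutral, Bus: 171×196/453 = 73.98675
  Neutral, Rail: 171×149/453 = 56.24503
  Dissatisfied, Car: 121×108/453 = 28.84768
  Dissatisfied, Bus: 121×196/453 = 52.35320
  Dissatisfied, Rail: 121×149/453 = 39.79912
Contributions (O − E)²/E:
  (24 − 38.38411)²/38.38411 = 5.3903
  (94 − 69.66004)²/69.66004 = 8.5046
  (43 − 52.95585)²/52.95585 = 1.8717
  (72 − 40.76821)²/40.76821 = 23.9261
  (43 − 73.98675)²/73.98675 = 12.9777
  (56 − 56.24503)²/56.24503 = 0.0011
  (12 − 28.84768)²/28.84768 = 9.8394
  (59 − 52.35320)²/52.35320 = 0.8439
  (50 − 39.79912)²/39.79912 = 2.6146
χ² = 5.3903 + 8.5046 + 1.8717 + 23.9261 + 12.9777 + 0.0011 + 9.8394 + 0.8439 + 2.6146 = 65.969
df = (3−1)(3−1) = 4. Since 65.969 > 11.143, reject the null hypothesis of independence at α = 0.025.

65.969; reject H₀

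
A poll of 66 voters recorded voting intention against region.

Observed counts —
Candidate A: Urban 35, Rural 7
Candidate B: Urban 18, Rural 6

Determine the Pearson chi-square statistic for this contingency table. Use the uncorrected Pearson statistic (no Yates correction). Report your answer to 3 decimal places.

Row totals: 42, 24. Column totals: 53, 13. Grand total N = 66.
Expected counts (row total × column total / N):
  Candidate A, Urban: 42×53/66 = 33.72727
  Candidate A, Rural: 42×13/66 = 8.27273
  Candidate B, Urban: 24×53/66 = 19.27273
  Candidate B, Rural: 24×13/66 = 4.72727
Contributions (O − E)²/E:
  (35 − 33.72727)²/33.72727 = 0.0480
  (7 − 8.27273)²/8.27273 = 0.1958
  (18 − 19.27273)²/19.27273 = 0.0840
  (6 − 4.72727)²/4.72727 = 0.3427
χ² = 0.0480 + 0.1958 + 0.0840 + 0.3427 = 0.671

0.671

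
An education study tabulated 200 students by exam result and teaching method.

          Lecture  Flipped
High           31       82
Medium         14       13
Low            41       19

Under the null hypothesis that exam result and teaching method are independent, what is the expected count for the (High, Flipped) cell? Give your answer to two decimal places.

Row total (High) = 113; column total (Flipped) = 114; grand total N = 200.
Expected count = (row total × column total) / N = 113 × 114 / 200 = 64.41.

64.41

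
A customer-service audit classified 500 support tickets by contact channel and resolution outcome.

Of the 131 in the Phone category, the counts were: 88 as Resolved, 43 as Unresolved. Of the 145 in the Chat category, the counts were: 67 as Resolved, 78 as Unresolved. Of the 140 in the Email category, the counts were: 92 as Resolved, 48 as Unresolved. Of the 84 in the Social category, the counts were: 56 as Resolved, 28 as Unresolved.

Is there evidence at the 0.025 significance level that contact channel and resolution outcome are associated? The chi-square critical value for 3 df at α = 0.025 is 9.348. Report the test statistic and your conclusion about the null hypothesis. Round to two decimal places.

Row totals: 131, 145, 140, 84. Column totals: 303, 197. Grand total N = 500.
Expected counts (row total × column total / N):
  Phone, Resolved: 131×303/500 = 79.386
  Phone, Unresolved: 131×197/500 = 51.614
  Chat, Resolved: 145×303/500 = 87.870
  Chat, Unresolved: 145×197/500 = 57.130
  Email, Resolved: 140×303/500 = 84.840
  Email, Unresolved: 140×197/500 = 55.160
  Social, Resolved: 84×303/500 = 50.904
  Social, Unresolved: 84×197/500 = 33.096
Contributions (O − E)²/E:
  (88 − 79.386)²/79.386 = 0.9347
  (43 − 51.614)²/51.614 = 1.4376
  (67 − 87.870)²/87.870 = 4.9568
  (78 − 57.130)²/57.130 = 7.6240
  (92 − 84.840)²/84.840 = 0.6043
  (48 − 55.160)²/55.160 = 0.9294
  (56 − 50.904)²/50.904 = 0.5102
  (28 − 33.096)²/33.096 = 0.7847
χ² = 0.9347 + 1.4376 + 4.9568 + 7.6240 + 0.6043 + 0.9294 + 0.5102 + 0.7847 = 17.78
df = (4−1)(2−1) = 3. Since 17.78 > 9.348, reject the null hypothesis of independence at α = 0.025.

17.78; reject H₀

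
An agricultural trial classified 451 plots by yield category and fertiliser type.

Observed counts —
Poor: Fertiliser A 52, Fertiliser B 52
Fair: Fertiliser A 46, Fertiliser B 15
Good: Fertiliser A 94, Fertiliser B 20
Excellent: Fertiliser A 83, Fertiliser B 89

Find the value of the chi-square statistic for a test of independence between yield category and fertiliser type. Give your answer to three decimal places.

Row totals: 104, 61, 114, 172. Column totals: 275, 176. Grand total N = 451.
Expected counts (row total × column total / N):
  Poor, Fertiliser A: 104×275/451 = 63.41463
  Poor, Fertiliser B: 104×176/451 = 40.58537
  Fair, Fertiliser A: 61×275/451 = 37.19512
  Fair, Fertiliser B: 61×176/451 = 23.80488
  Good, Fertiliser A: 114×275/451 = 69.51220
  Good, Fertiliser B: 114×176/451 = 44.48780
  Excellent, Fertiliser A: 172×275/451 = 104.87805
  Excellent, Fertiliser B: 172×176/451 = 67.12195
Contributions (O − E)²/E:
  (52 − 63.41463)²/63.41463 = 2.0546
  (52 − 40.58537)²/40.58537 = 3.2104
  (46 − 37.19512)²/37.19512 = 2.0843
  (15 − 23.80488)²/23.80488 = 3.2567
  (94 − 69.51220)²/69.51220 = 8.6266
  (20 − 44.48780)²/44.48780 = 13.4790
  (83 − 104.87805)²/104.87805 = 4.5639
  (89 − 67.12195)²/67.12195 = 7.1310
χ² = 2.0546 + 3.2104 + 2.0843 + 3.2567 + 8.6266 + 13.4790 + 4.5639 + 7.1310 = 44.407

44.407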